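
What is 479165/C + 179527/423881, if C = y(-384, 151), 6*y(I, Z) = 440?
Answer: 121873262807/18650764 ≈ 6534.5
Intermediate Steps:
y(I, Z) = 220/3 (y(I, Z) = (1/6)*440 = 220/3)
C = 220/3 ≈ 73.333
479165/C + 179527/423881 = 479165/(220/3) + 179527/423881 = 479165*(3/220) + 179527*(1/423881) = 287499/44 + 179527/423881 = 121873262807/18650764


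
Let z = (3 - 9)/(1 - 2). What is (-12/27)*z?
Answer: -8/3 ≈ -2.6667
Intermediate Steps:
z = 6 (z = -6/(-1) = -6*(-1) = 6)
(-12/27)*z = -12/27*6 = -12*1/27*6 = -4/9*6 = -8/3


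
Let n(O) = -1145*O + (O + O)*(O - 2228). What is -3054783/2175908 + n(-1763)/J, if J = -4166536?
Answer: -11935045888699/2266499753672 ≈ -5.2658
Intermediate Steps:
n(O) = -1145*O + 2*O*(-2228 + O) (n(O) = -1145*O + (2*O)*(-2228 + O) = -1145*O + 2*O*(-2228 + O))
-3054783/2175908 + n(-1763)/J = -3054783/2175908 - 1763*(-5601 + 2*(-1763))/(-4166536) = -3054783*1/2175908 - 1763*(-5601 - 3526)*(-1/4166536) = -3054783/2175908 - 1763*(-9127)*(-1/4166536) = -3054783/2175908 + 16090901*(-1/4166536) = -3054783/2175908 - 16090901/4166536 = -11935045888699/2266499753672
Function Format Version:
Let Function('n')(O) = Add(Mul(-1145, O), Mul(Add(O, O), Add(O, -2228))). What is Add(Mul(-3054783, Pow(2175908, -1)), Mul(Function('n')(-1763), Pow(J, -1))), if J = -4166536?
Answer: Rational(-11935045888699, 2266499753672) ≈ -5.2658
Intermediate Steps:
Function('n')(O) = Add(Mul(-1145, O), Mul(2, O, Add(-2228, O))) (Function('n')(O) = Add(Mul(-1145, O), Mul(Mul(2, O), Add(-2228, O))) = Add(Mul(-1145, O), Mul(2, O, Add(-2228, O))))
Add(Mul(-3054783, Pow(2175908, -1)), Mul(Function('n')(-1763), Pow(J, -1))) = Add(Mul(-3054783, Pow(2175908, -1)), Mul(Mul(-1763, Add(-5601, Mul(2, -1763))), Pow(-4166536, -1))) = Add(Mul(-3054783, Rational(1, 2175908)), Mul(Mul(-1763, Add(-5601, -3526)), Rational(-1, 4166536))) = Add(Rational(-3054783, 2175908), Mul(Mul(-1763, -9127), Rational(-1, 4166536))) = Add(Rational(-3054783, 2175908), Mul(16090901, Rational(-1, 4166536))) = Add(Rational(-3054783, 2175908), Rational(-16090901, 4166536)) = Rational(-11935045888699, 2266499753672)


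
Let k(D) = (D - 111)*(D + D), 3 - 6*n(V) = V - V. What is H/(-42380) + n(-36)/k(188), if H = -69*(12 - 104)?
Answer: -91883053/613492880 ≈ -0.14977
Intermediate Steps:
n(V) = 1/2 (n(V) = 1/2 - (V - V)/6 = 1/2 - 1/6*0 = 1/2 + 0 = 1/2)
k(D) = 2*D*(-111 + D) (k(D) = (-111 + D)*(2*D) = 2*D*(-111 + D))
H = 6348 (H = -69*(-92) = 6348)
H/(-42380) + n(-36)/k(188) = 6348/(-42380) + 1/(2*((2*188*(-111 + 188)))) = 6348*(-1/42380) + 1/(2*((2*188*77))) = -1587/10595 + (1/2)/28952 = -1587/10595 + (1/2)*(1/28952) = -1587/10595 + 1/57904 = -91883053/613492880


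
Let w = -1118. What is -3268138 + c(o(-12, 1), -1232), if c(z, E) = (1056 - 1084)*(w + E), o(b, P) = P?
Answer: -3202338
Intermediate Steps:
c(z, E) = 31304 - 28*E (c(z, E) = (1056 - 1084)*(-1118 + E) = -28*(-1118 + E) = 31304 - 28*E)
-3268138 + c(o(-12, 1), -1232) = -3268138 + (31304 - 28*(-1232)) = -3268138 + (31304 + 34496) = -3268138 + 65800 = -3202338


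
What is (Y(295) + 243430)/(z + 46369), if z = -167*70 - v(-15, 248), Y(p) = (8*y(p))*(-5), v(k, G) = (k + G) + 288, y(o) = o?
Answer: 38605/5693 ≈ 6.7811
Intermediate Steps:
v(k, G) = 288 + G + k (v(k, G) = (G + k) + 288 = 288 + G + k)
Y(p) = -40*p (Y(p) = (8*p)*(-5) = -40*p)
z = -12211 (z = -167*70 - (288 + 248 - 15) = -11690 - 1*521 = -11690 - 521 = -12211)
(Y(295) + 243430)/(z + 46369) = (-40*295 + 243430)/(-12211 + 46369) = (-11800 + 243430)/34158 = 231630*(1/34158) = 38605/5693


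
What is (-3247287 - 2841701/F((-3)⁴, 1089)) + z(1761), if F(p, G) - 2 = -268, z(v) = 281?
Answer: -860861895/266 ≈ -3.2363e+6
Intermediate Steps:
F(p, G) = -266 (F(p, G) = 2 - 268 = -266)
(-3247287 - 2841701/F((-3)⁴, 1089)) + z(1761) = (-3247287 - 2841701/(-266)) + 281 = (-3247287 - 2841701*(-1/266)) + 281 = (-3247287 + 2841701/266) + 281 = -860936641/266 + 281 = -860861895/266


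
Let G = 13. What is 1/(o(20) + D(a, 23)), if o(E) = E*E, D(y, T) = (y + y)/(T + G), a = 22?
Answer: 9/3611 ≈ 0.0024924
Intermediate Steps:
D(y, T) = 2*y/(13 + T) (D(y, T) = (y + y)/(T + 13) = (2*y)/(13 + T) = 2*y/(13 + T))
o(E) = E²
1/(o(20) + D(a, 23)) = 1/(20² + 2*22/(13 + 23)) = 1/(400 + 2*22/36) = 1/(400 + 2*22*(1/36)) = 1/(400 + 11/9) = 1/(3611/9) = 9/3611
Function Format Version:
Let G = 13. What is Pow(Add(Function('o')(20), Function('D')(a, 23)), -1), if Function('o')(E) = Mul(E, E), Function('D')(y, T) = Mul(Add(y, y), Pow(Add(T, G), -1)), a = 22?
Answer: Rational(9, 3611) ≈ 0.0024924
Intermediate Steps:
Function('D')(y, T) = Mul(2, y, Pow(Add(13, T), -1)) (Function('D')(y, T) = Mul(Add(y, y), Pow(Add(T, 13), -1)) = Mul(Mul(2, y), Pow(Add(13, T), -1)) = Mul(2, y, Pow(Add(13, T), -1)))
Function('o')(E) = Pow(E, 2)
Pow(Add(Function('o')(20), Function('D')(a, 23)), -1) = Pow(Add(Pow(20, 2), Mul(2, 22, Pow(Add(13, 23), -1))), -1) = Pow(Add(400, Mul(2, 22, Pow(36, -1))), -1) = Pow(Add(400, Mul(2, 22, Rational(1, 36))), -1) = Pow(Add(400, Rational(11, 9)), -1) = Pow(Rational(3611, 9), -1) = Rational(9, 3611)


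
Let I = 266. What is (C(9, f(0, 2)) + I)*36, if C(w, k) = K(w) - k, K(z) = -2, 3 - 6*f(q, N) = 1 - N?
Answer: 9480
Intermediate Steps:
f(q, N) = ⅓ + N/6 (f(q, N) = ½ - (1 - N)/6 = ½ + (-⅙ + N/6) = ⅓ + N/6)
C(w, k) = -2 - k
(C(9, f(0, 2)) + I)*36 = ((-2 - (⅓ + (⅙)*2)) + 266)*36 = ((-2 - (⅓ + ⅓)) + 266)*36 = ((-2 - 1*⅔) + 266)*36 = ((-2 - ⅔) + 266)*36 = (-8/3 + 266)*36 = (790/3)*36 = 9480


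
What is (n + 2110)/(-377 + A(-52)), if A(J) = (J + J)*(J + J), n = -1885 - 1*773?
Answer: -548/10439 ≈ -0.052495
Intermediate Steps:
n = -2658 (n = -1885 - 773 = -2658)
A(J) = 4*J² (A(J) = (2*J)*(2*J) = 4*J²)
(n + 2110)/(-377 + A(-52)) = (-2658 + 2110)/(-377 + 4*(-52)²) = -548/(-377 + 4*2704) = -548/(-377 + 10816) = -548/10439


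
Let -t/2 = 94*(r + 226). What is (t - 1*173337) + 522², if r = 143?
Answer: 29775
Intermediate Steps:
t = -69372 (t = -188*(143 + 226) = -188*369 = -2*34686 = -69372)
(t - 1*173337) + 522² = (-69372 - 1*173337) + 522² = (-69372 - 173337) + 272484 = -242709 + 272484 = 29775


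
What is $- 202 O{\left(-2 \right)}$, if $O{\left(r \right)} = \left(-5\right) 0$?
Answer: $0$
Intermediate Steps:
$O{\left(r \right)} = 0$
$- 202 O{\left(-2 \right)} = \left(-202\right) 0 = 0$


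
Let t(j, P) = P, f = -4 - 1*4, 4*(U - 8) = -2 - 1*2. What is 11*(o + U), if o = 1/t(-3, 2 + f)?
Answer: 451/6 ≈ 75.167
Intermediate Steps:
U = 7 (U = 8 + (-2 - 1*2)/4 = 8 + (-2 - 2)/4 = 8 + (¼)*(-4) = 8 - 1 = 7)
f = -8 (f = -4 - 4 = -8)
o = -⅙ (o = 1/(2 - 8) = 1/(-6) = -⅙ ≈ -0.16667)
11*(o + U) = 11*(-⅙ + 7) = 11*(41/6) = 451/6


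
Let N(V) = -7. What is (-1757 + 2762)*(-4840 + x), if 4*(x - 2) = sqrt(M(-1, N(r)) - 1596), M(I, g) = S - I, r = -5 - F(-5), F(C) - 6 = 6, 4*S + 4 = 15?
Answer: -4862190 + 1005*I*sqrt(6369)/8 ≈ -4.8622e+6 + 10026.0*I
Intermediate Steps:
S = 11/4 (S = -1 + (1/4)*15 = -1 + 15/4 = 11/4 ≈ 2.7500)
F(C) = 12 (F(C) = 6 + 6 = 12)
r = -17 (r = -5 - 1*12 = -5 - 12 = -17)
M(I, g) = 11/4 - I
x = 2 + I*sqrt(6369)/8 (x = 2 + sqrt((11/4 - 1*(-1)) - 1596)/4 = 2 + sqrt((11/4 + 1) - 1596)/4 = 2 + sqrt(15/4 - 1596)/4 = 2 + sqrt(-6369/4)/4 = 2 + (I*sqrt(6369)/2)/4 = 2 + I*sqrt(6369)/8 ≈ 2.0 + 9.9758*I)
(-1757 + 2762)*(-4840 + x) = (-1757 + 2762)*(-4840 + (2 + I*sqrt(6369)/8)) = 1005*(-4838 + I*sqrt(6369)/8) = -4862190 + 1005*I*sqrt(6369)/8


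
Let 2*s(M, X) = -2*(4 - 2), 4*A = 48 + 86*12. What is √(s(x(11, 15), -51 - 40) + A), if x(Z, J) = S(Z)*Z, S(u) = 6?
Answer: 2*√67 ≈ 16.371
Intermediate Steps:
x(Z, J) = 6*Z
A = 270 (A = (48 + 86*12)/4 = (48 + 1032)/4 = (¼)*1080 = 270)
s(M, X) = -2 (s(M, X) = (-2*(4 - 2))/2 = (-2*2)/2 = (½)*(-4) = -2)
√(s(x(11, 15), -51 - 40) + A) = √(-2 + 270) = √268 = 2*√67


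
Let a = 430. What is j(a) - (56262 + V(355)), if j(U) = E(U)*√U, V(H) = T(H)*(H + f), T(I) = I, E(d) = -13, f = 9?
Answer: -185482 - 13*√430 ≈ -1.8575e+5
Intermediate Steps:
V(H) = H*(9 + H) (V(H) = H*(H + 9) = H*(9 + H))
j(U) = -13*√U
j(a) - (56262 + V(355)) = -13*√430 - (56262 + 355*(9 + 355)) = -13*√430 - (56262 + 355*364) = -13*√430 - (56262 + 129220) = -13*√430 - 1*185482 = -13*√430 - 185482 = -185482 - 13*√430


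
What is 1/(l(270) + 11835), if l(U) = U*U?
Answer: 1/84735 ≈ 1.1802e-5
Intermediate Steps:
l(U) = U²
1/(l(270) + 11835) = 1/(270² + 11835) = 1/(72900 + 11835) = 1/84735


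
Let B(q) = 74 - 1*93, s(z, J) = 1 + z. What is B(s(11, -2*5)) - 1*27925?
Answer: -27944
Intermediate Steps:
B(q) = -19 (B(q) = 74 - 93 = -19)
B(s(11, -2*5)) - 1*27925 = -19 - 1*27925 = -19 - 27925 = -27944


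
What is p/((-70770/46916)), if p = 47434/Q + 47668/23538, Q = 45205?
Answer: -38369469823928/18825444368325 ≈ -2.0382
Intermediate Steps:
p = 1635666716/532017645 (p = 47434/45205 + 47668/23538 = 47434*(1/45205) + 47668*(1/23538) = 47434/45205 + 23834/11769 = 1635666716/532017645 ≈ 3.0745)
p/((-70770/46916)) = 1635666716/(532017645*((-70770/46916))) = 1635666716/(532017645*((-70770*1/46916))) = 1635666716/(532017645*(-35385/23458)) = (1635666716/532017645)*(-23458/35385) = -38369469823928/18825444368325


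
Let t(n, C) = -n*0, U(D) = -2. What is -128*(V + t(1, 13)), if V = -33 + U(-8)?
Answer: 4480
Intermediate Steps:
t(n, C) = 0
V = -35 (V = -33 - 2 = -35)
-128*(V + t(1, 13)) = -128*(-35 + 0) = -128*(-35) = 4480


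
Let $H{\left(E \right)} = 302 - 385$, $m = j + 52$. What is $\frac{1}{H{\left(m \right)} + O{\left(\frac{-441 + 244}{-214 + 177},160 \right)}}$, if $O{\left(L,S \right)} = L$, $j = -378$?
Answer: $- \frac{37}{2874} \approx -0.012874$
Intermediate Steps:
$m = -326$ ($m = -378 + 52 = -326$)
$H{\left(E \right)} = -83$ ($H{\left(E \right)} = 302 - 385 = -83$)
$\frac{1}{H{\left(m \right)} + O{\left(\frac{-441 + 244}{-214 + 177},160 \right)}} = \frac{1}{-83 + \frac{-441 + 244}{-214 + 177}} = \frac{1}{-83 - \frac{197}{-37}} = \frac{1}{-83 - - \frac{197}{37}} = \frac{1}{-83 + \frac{197}{37}} = \frac{1}{- \frac{2874}{37}} = - \frac{37}{2874}$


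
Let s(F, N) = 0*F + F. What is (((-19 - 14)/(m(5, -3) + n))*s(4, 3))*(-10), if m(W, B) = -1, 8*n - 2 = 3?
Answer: -3520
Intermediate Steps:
n = 5/8 (n = 1/4 + (1/8)*3 = 1/4 + 3/8 = 5/8 ≈ 0.62500)
s(F, N) = F (s(F, N) = 0 + F = F)
(((-19 - 14)/(m(5, -3) + n))*s(4, 3))*(-10) = (((-19 - 14)/(-1 + 5/8))*4)*(-10) = (-33/(-3/8)*4)*(-10) = (-33*(-8/3)*4)*(-10) = (88*4)*(-10) = 352*(-10) = -3520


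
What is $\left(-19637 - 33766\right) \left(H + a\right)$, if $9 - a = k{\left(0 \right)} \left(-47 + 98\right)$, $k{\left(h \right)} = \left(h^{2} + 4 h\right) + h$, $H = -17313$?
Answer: $924085512$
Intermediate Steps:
$k{\left(h \right)} = h^{2} + 5 h$
$a = 9$ ($a = 9 - 0 \left(5 + 0\right) \left(-47 + 98\right) = 9 - 0 \cdot 5 \cdot 51 = 9 - 0 \cdot 51 = 9 - 0 = 9 + 0 = 9$)
$\left(-19637 - 33766\right) \left(H + a\right) = \left(-19637 - 33766\right) \left(-17313 + 9\right) = \left(-53403\right) \left(-17304\right) = 924085512$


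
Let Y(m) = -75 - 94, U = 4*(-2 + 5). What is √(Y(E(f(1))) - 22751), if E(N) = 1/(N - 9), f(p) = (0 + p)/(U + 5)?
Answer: 2*I*√5730 ≈ 151.39*I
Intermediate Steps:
U = 12 (U = 4*3 = 12)
f(p) = p/17 (f(p) = (0 + p)/(12 + 5) = p/17)
E(N) = 1/(-9 + N)
Y(m) = -169
√(Y(E(f(1))) - 22751) = √(-169 - 22751) = √(-22920) = 2*I*√5730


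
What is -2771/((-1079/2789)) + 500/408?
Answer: 788423413/110058 ≈ 7163.7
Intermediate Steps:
-2771/((-1079/2789)) + 500/408 = -2771/((-1079*1/2789)) + 500*(1/408) = -2771/(-1079/2789) + 125/102 = -2771*(-2789/1079) + 125/102 = 7728319/1079 + 125/102 = 788423413/110058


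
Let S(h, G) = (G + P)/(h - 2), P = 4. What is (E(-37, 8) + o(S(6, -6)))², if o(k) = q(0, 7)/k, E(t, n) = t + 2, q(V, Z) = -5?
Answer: 625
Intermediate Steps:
S(h, G) = (4 + G)/(-2 + h) (S(h, G) = (G + 4)/(h - 2) = (4 + G)/(-2 + h))
E(t, n) = 2 + t
o(k) = -5/k
(E(-37, 8) + o(S(6, -6)))² = ((2 - 37) - 5*(-2 + 6)/(4 - 6))² = (-35 - 5/(-2/4))² = (-35 - 5/((¼)*(-2)))² = (-35 - 5/(-½))² = (-35 - 5*(-2))² = (-35 + 10)² = (-25)² = 625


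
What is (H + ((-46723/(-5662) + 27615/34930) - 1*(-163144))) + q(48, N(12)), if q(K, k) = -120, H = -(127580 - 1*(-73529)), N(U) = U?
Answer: -53788724647/1412669 ≈ -38076.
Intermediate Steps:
H = -201109 (H = -(127580 + 73529) = -1*201109 = -201109)
(H + ((-46723/(-5662) + 27615/34930) - 1*(-163144))) + q(48, N(12)) = (-201109 + ((-46723/(-5662) + 27615/34930) - 1*(-163144))) - 120 = (-201109 + ((-46723*(-1/5662) + 27615*(1/34930)) + 163144)) - 120 = (-201109 + ((46723/5662 + 789/998) + 163144)) - 120 = (-201109 + (12774218/1412669 + 163144)) - 120 = (-201109 + 230481245554/1412669) - 120 = -53619204367/1412669 - 120 = -53788724647/1412669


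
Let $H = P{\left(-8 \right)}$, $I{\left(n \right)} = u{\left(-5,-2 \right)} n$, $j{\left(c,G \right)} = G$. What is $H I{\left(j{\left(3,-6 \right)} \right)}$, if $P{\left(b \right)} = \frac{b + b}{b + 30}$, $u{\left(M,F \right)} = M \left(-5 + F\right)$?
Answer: $\frac{1680}{11} \approx 152.73$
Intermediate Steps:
$I{\left(n \right)} = 35 n$ ($I{\left(n \right)} = - 5 \left(-5 - 2\right) n = \left(-5\right) \left(-7\right) n = 35 n$)
$P{\left(b \right)} = \frac{2 b}{30 + b}$
$H = - \frac{8}{11}$ ($H = 2 \left(-8\right) \frac{1}{30 - 8} = 2 \left(-8\right) \frac{1}{22} = - \frac{8}{11} \approx -0.72727$)
$H I{\left(j{\left(3,-6 \right)} \right)} = - \frac{8 \cdot 35 \left(-6\right)}{11} = \left(- \frac{8}{11}\right) \left(-210\right) = \frac{1680}{11}$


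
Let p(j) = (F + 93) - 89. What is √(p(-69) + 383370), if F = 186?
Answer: 2*√95890 ≈ 619.32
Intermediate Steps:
p(j) = 190 (p(j) = (186 + 93) - 89 = 279 - 89 = 190)
√(p(-69) + 383370) = √(190 + 383370) = √383560 = 2*√95890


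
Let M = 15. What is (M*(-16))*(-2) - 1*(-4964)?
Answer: 5444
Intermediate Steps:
(M*(-16))*(-2) - 1*(-4964) = (15*(-16))*(-2) - 1*(-4964) = -240*(-2) + 4964 = 480 + 4964 = 5444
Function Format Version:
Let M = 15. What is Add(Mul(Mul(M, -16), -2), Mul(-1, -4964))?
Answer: 5444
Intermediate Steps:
Add(Mul(Mul(M, -16), -2), Mul(-1, -4964)) = Add(Mul(Mul(15, -16), -2), Mul(-1, -4964)) = Add(Mul(-240, -2), 4964) = Add(480, 4964) = 5444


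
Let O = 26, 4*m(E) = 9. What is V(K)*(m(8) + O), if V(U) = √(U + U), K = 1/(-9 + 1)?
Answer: 113*I/8 ≈ 14.125*I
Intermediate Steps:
m(E) = 9/4 (m(E) = (¼)*9 = 9/4)
K = -⅛ (K = 1/(-8) = -⅛ ≈ -0.12500)
V(U) = √2*√U (V(U) = √(2*U) = √2*√U)
V(K)*(m(8) + O) = (√2*√(-⅛))*(9/4 + 26) = (√2*(I*√2/4))*(113/4) = (I/2)*(113/4) = 113*I/8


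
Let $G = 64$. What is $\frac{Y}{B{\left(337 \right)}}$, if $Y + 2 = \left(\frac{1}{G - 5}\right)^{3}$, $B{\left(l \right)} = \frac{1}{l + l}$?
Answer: $- \frac{276850218}{205379} \approx -1348.0$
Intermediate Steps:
$B{\left(l \right)} = \frac{1}{2 l}$
$Y = - \frac{410757}{205379}$ ($Y = -2 + \left(\frac{1}{64 - 5}\right)^{3} = -2 + \left(\frac{1}{59}\right)^{3} = -2 + \frac{1}{205379} = - \frac{410757}{205379} \approx -2.0$)
$\frac{Y}{B{\left(337 \right)}} = - \frac{410757}{205379 \frac{1}{2 \cdot 337}} = - \frac{410757}{205379 \cdot \frac{1}{2} \cdot \frac{1}{337}} = - \frac{410757 \frac{1}{\frac{1}{674}}}{205379} = \left(- \frac{410757}{205379}\right) 674 = - \frac{276850218}{205379}$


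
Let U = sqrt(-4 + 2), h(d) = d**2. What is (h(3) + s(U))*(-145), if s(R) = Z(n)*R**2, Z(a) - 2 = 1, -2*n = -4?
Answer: -435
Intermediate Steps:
n = 2 (n = -1/2*(-4) = 2)
Z(a) = 3 (Z(a) = 2 + 1 = 3)
U = I*sqrt(2) (U = sqrt(-2) = I*sqrt(2) ≈ 1.4142*I)
s(R) = 3*R**2
(h(3) + s(U))*(-145) = (3**2 + 3*(I*sqrt(2))**2)*(-145) = (9 + 3*(-2))*(-145) = (9 - 6)*(-145) = 3*(-145) = -435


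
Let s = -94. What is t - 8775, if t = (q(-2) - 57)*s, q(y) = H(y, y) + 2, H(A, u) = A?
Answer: -3417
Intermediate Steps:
q(y) = 2 + y (q(y) = y + 2 = 2 + y)
t = 5358 (t = ((2 - 2) - 57)*(-94) = (0 - 57)*(-94) = -57*(-94) = 5358)
t - 8775 = 5358 - 8775 = -3417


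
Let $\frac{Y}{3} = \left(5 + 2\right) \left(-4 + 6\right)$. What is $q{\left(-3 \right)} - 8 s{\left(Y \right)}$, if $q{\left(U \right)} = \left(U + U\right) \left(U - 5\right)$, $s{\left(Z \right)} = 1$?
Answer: $40$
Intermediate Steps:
$Y = 42$ ($Y = 3 \left(5 + 2\right) \left(-4 + 6\right) = 3 \cdot 7 \cdot 2 = 3 \cdot 14 = 42$)
$q{\left(U \right)} = 2 U \left(-5 + U\right)$
$q{\left(-3 \right)} - 8 s{\left(Y \right)} = 2 \left(-3\right) \left(-5 - 3\right) - 8 = 2 \left(-3\right) \left(-8\right) - 8 = 48 - 8 = 40$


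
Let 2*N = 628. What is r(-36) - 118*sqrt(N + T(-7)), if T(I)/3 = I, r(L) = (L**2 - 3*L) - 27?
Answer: 1377 - 118*sqrt(293) ≈ -642.83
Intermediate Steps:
N = 314 (N = (1/2)*628 = 314)
r(L) = -27 + L**2 - 3*L
T(I) = 3*I
r(-36) - 118*sqrt(N + T(-7)) = (-27 + (-36)**2 - 3*(-36)) - 118*sqrt(314 + 3*(-7)) = (-27 + 1296 + 108) - 118*sqrt(314 - 21) = 1377 - 118*sqrt(293)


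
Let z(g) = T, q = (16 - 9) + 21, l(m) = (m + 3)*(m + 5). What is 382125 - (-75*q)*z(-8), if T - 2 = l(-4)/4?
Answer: 385800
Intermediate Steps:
l(m) = (3 + m)*(5 + m)
q = 28 (q = 7 + 21 = 28)
T = 7/4 (T = 2 + (15 + (-4)² + 8*(-4))/4 = 2 + (15 + 16 - 32)*(¼) = 2 - 1*¼ = 2 - ¼ = 7/4 ≈ 1.7500)
z(g) = 7/4
382125 - (-75*q)*z(-8) = 382125 - (-75*28)*7/4 = 382125 - (-2100)*7/4 = 382125 - 1*(-3675) = 382125 + 3675 = 385800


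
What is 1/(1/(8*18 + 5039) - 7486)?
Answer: -5183/38799937 ≈ -0.00013358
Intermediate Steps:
1/(1/(8*18 + 5039) - 7486) = 1/(1/(144 + 5039) - 7486) = 1/(1/5183 - 7486) = 1/(-38799937/5183) = -5183/38799937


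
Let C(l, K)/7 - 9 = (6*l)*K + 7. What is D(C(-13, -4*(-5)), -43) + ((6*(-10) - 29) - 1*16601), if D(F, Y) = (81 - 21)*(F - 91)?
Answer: -670630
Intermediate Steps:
C(l, K) = 112 + 42*K*l (C(l, K) = 63 + 7*((6*l)*K + 7) = 63 + 7*(6*K*l + 7) = 63 + 7*(7 + 6*K*l) = 63 + (49 + 42*K*l) = 112 + 42*K*l)
D(F, Y) = -5460 + 60*F (D(F, Y) = 60*(-91 + F) = -5460 + 60*F)
D(C(-13, -4*(-5)), -43) + ((6*(-10) - 29) - 1*16601) = (-5460 + 60*(112 + 42*(-4*(-5))*(-13))) + ((6*(-10) - 29) - 1*16601) = (-5460 + 60*(112 + 42*20*(-13))) + ((-60 - 29) - 16601) = (-5460 + 60*(112 - 10920)) + (-89 - 16601) = (-5460 + 60*(-10808)) - 16690 = (-5460 - 648480) - 16690 = -653940 - 16690 = -670630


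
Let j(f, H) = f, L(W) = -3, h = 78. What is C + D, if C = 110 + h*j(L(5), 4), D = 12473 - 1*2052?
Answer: 10297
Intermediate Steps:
D = 10421 (D = 12473 - 2052 = 10421)
C = -124 (C = 110 + 78*(-3) = 110 - 234 = -124)
C + D = -124 + 10421 = 10297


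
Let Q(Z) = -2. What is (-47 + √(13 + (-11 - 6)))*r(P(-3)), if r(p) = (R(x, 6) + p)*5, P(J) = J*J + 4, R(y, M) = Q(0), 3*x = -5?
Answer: -2585 + 110*I ≈ -2585.0 + 110.0*I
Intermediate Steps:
x = -5/3 (x = (⅓)*(-5) = -5/3 ≈ -1.6667)
R(y, M) = -2
P(J) = 4 + J² (P(J) = J² + 4 = 4 + J²)
r(p) = -10 + 5*p (r(p) = (-2 + p)*5 = -10 + 5*p)
(-47 + √(13 + (-11 - 6)))*r(P(-3)) = (-47 + √(13 + (-11 - 6)))*(-10 + 5*(4 + (-3)²)) = (-47 + √(13 - 17))*(-10 + 5*(4 + 9)) = (-47 + √(-4))*(-10 + 5*13) = (-47 + 2*I)*(-10 + 65) = (-47 + 2*I)*55 = -2585 + 110*I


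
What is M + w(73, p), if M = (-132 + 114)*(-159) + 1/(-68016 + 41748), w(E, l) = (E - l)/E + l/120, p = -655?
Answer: 3664482997/1278376 ≈ 2866.5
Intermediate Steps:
w(E, l) = l/120 + (E - l)/E (w(E, l) = (E - l)/E + l*(1/120) = (E - l)/E + l/120 = l/120 + (E - l)/E)
M = 75179015/26268 (M = -18*(-159) + 1/(-26268) = 2862 - 1/26268 = 75179015/26268 ≈ 2862.0)
M + w(73, p) = 75179015/26268 + (1 + (1/120)*(-655) - 1*(-655)/73) = 75179015/26268 + (1 - 131/24 - 1*(-655)*1/73) = 75179015/26268 + (1 - 131/24 + 655/73) = 75179015/26268 + 7909/1752 = 3664482997/1278376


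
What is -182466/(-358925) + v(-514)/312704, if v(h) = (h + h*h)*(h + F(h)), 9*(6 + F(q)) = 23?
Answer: -3493925090499/8016948800 ≈ -435.82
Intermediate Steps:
F(q) = -31/9 (F(q) = -6 + (⅑)*23 = -6 + 23/9 = -31/9)
v(h) = (-31/9 + h)*(h + h²) (v(h) = (h + h*h)*(h - 31/9) = (h + h²)*(-31/9 + h) = (-31/9 + h)*(h + h²))
-182466/(-358925) + v(-514)/312704 = -182466/(-358925) + ((⅑)*(-514)*(-31 - 22*(-514) + 9*(-514)²))/312704 = -182466*(-1/358925) + ((⅑)*(-514)*(-31 + 11308 + 9*264196))*(1/312704) = 182466/358925 + ((⅑)*(-514)*(-31 + 11308 + 2377764))*(1/312704) = 182466/358925 + ((⅑)*(-514)*2389041)*(1/312704) = 182466/358925 - 136440786*1/312704 = 182466/358925 - 68220393/156352 = -3493925090499/8016948800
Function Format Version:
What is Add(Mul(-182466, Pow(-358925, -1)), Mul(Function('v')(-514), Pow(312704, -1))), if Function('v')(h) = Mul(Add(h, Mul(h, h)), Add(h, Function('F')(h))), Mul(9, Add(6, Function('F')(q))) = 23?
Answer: Rational(-3493925090499, 8016948800) ≈ -435.82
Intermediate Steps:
Function('F')(q) = Rational(-31, 9) (Function('F')(q) = Add(-6, Mul(Rational(1, 9), 23)) = Add(-6, Rational(23, 9)) = Rational(-31, 9))
Function('v')(h) = Mul(Add(Rational(-31, 9), h), Add(h, Pow(h, 2))) (Function('v')(h) = Mul(Add(h, Mul(h, h)), Add(h, Rational(-31, 9))) = Mul(Add(h, Pow(h, 2)), Add(Rational(-31, 9), h)) = Mul(Add(Rational(-31, 9), h), Add(h, Pow(h, 2))))
Add(Mul(-182466, Pow(-358925, -1)), Mul(Function('v')(-514), Pow(312704, -1))) = Add(Mul(-182466, Pow(-358925, -1)), Mul(Mul(Rational(1, 9), -514, Add(-31, Mul(-22, -514), Mul(9, Pow(-514, 2)))), Pow(312704, -1))) = Add(Mul(-182466, Rational(-1, 358925)), Mul(Mul(Rational(1, 9), -514, Add(-31, 11308, Mul(9, 264196))), Rational(1, 312704))) = Add(Rational(182466, 358925), Mul(Mul(Rational(1, 9), -514, Add(-31, 11308, 2377764)), Rational(1, 312704))) = Add(Rational(182466, 358925), Mul(Mul(Rational(1, 9), -514, 2389041), Rational(1, 312704))) = Add(Rational(182466, 358925), Mul(-136440786, Rational(1, 312704))) = Add(Rational(182466, 358925), Rational(-68220393, 156352)) = Rational(-3493925090499, 8016948800)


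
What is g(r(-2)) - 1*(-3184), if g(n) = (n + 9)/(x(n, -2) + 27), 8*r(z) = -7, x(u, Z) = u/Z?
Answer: 1397906/439 ≈ 3184.3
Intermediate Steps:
r(z) = -7/8 (r(z) = (⅛)*(-7) = -7/8)
g(n) = (9 + n)/(27 - n/2) (g(n) = (n + 9)/(n/(-2) + 27) = (9 + n)/(n*(-½) + 27) = (9 + n)/(-n/2 + 27) = (9 + n)/(27 - n/2))
g(r(-2)) - 1*(-3184) = 2*(9 - 7/8)/(54 - 1*(-7/8)) - 1*(-3184) = 2*(65/8)/(54 + 7/8) + 3184 = 2*(65/8)/(439/8) + 3184 = 2*(8/439)*(65/8) + 3184 = 130/439 + 3184 = 1397906/439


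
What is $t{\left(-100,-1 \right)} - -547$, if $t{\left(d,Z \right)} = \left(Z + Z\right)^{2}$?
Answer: $551$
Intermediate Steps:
$t{\left(d,Z \right)} = 4 Z^{2}$ ($t{\left(d,Z \right)} = \left(2 Z\right)^{2} = 4 Z^{2}$)
$t{\left(-100,-1 \right)} - -547 = 4 \left(-1\right)^{2} - -547 = 4 \cdot 1 + 547 = 4 + 547 = 551$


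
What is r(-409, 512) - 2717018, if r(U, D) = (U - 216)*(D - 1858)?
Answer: -1875768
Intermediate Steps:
r(U, D) = (-1858 + D)*(-216 + U) (r(U, D) = (-216 + U)*(-1858 + D) = (-1858 + D)*(-216 + U))
r(-409, 512) - 2717018 = (401328 - 1858*(-409) - 216*512 + 512*(-409)) - 2717018 = (401328 + 759922 - 110592 - 209408) - 2717018 = 841250 - 2717018 = -1875768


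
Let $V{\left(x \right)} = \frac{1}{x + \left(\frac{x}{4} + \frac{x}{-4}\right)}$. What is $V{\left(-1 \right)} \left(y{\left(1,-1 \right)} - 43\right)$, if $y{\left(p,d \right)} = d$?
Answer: $44$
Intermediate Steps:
$V{\left(x \right)} = \frac{1}{x}$ ($V{\left(x \right)} = \frac{1}{x + \left(x \frac{1}{4} + x \left(- \frac{1}{4}\right)\right)} = \frac{1}{x + \left(\frac{x}{4} - \frac{x}{4}\right)} = \frac{1}{x + 0} = \frac{1}{x}$)
$V{\left(-1 \right)} \left(y{\left(1,-1 \right)} - 43\right) = \frac{-1 - 43}{-1} = \left(-1\right) \left(-44\right) = 44$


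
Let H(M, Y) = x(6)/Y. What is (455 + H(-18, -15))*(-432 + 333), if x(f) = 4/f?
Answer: -225203/5 ≈ -45041.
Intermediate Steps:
H(M, Y) = 2/(3*Y) (H(M, Y) = (4/6)/Y = (4*(⅙))/Y = 2/(3*Y))
(455 + H(-18, -15))*(-432 + 333) = (455 + (⅔)/(-15))*(-432 + 333) = (455 + (⅔)*(-1/15))*(-99) = (455 - 2/45)*(-99) = (20473/45)*(-99) = -225203/5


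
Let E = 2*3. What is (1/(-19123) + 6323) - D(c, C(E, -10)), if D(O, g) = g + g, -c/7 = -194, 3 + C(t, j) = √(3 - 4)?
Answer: 121029466/19123 - 2*I ≈ 6329.0 - 2.0*I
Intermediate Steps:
E = 6
C(t, j) = -3 + I (C(t, j) = -3 + √(3 - 4) = -3 + √(-1) = -3 + I)
c = 1358 (c = -7*(-194) = 1358)
D(O, g) = 2*g
(1/(-19123) + 6323) - D(c, C(E, -10)) = (1/(-19123) + 6323) - 2*(-3 + I) = (-1/19123 + 6323) - (-6 + 2*I) = 120914728/19123 + (6 - 2*I) = 121029466/19123 - 2*I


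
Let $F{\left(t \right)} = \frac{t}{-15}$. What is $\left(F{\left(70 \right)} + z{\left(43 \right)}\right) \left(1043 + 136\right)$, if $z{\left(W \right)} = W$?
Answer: $45195$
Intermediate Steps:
$F{\left(t \right)} = - \frac{t}{15}$ ($F{\left(t \right)} = t \left(- \frac{1}{15}\right) = - \frac{t}{15}$)
$\left(F{\left(70 \right)} + z{\left(43 \right)}\right) \left(1043 + 136\right) = \left(\left(- \frac{1}{15}\right) 70 + 43\right) \left(1043 + 136\right) = \left(- \frac{14}{3} + 43\right) 1179 = \frac{115}{3} \cdot 1179 = 45195$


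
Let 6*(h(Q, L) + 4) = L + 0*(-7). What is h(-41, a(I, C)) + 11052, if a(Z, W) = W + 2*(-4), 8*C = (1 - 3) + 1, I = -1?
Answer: 530239/48 ≈ 11047.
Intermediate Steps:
C = -⅛ (C = ((1 - 3) + 1)/8 = (-2 + 1)/8 = (⅛)*(-1) = -⅛ ≈ -0.12500)
a(Z, W) = -8 + W (a(Z, W) = W - 8 = -8 + W)
h(Q, L) = -4 + L/6 (h(Q, L) = -4 + (L + 0*(-7))/6 = -4 + (L + 0)/6 = -4 + L/6)
h(-41, a(I, C)) + 11052 = (-4 + (-8 - ⅛)/6) + 11052 = (-4 + (⅙)*(-65/8)) + 11052 = (-4 - 65/48) + 11052 = -257/48 + 11052 = 530239/48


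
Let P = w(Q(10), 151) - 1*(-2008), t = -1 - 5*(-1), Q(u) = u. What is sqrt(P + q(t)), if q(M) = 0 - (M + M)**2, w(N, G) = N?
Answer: sqrt(1954) ≈ 44.204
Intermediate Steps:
t = 4 (t = -1 + 5 = 4)
q(M) = -4*M**2 (q(M) = 0 - (2*M)**2 = 0 - 4*M**2 = -4*M**2)
P = 2018 (P = 10 - 1*(-2008) = 10 + 2008 = 2018)
sqrt(P + q(t)) = sqrt(2018 - 4*4**2) = sqrt(2018 - 4*16) = sqrt(2018 - 64) = sqrt(1954)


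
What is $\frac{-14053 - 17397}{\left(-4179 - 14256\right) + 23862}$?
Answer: $- \frac{31450}{5427} \approx -5.7951$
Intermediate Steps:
$\frac{-14053 - 17397}{\left(-4179 - 14256\right) + 23862} = - \frac{31450}{-18435 + 23862} = - \frac{31450}{5427}$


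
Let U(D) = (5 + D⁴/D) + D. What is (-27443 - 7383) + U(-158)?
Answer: -3979291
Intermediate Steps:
U(D) = 5 + D + D³ (U(D) = (5 + D³) + D = 5 + D + D³)
(-27443 - 7383) + U(-158) = (-27443 - 7383) + (5 - 158 + (-158)³) = -34826 + (5 - 158 - 3944312) = -34826 - 3944465 = -3979291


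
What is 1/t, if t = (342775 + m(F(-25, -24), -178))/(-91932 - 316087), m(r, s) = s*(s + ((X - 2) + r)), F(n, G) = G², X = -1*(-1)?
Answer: -408019/272109 ≈ -1.4995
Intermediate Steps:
X = 1
m(r, s) = s*(-1 + r + s) (m(r, s) = s*(s + ((1 - 2) + r)) = s*(s + (-1 + r)) = s*(-1 + r + s))
t = -272109/408019 (t = (342775 - 178*(-1 + (-24)² - 178))/(-91932 - 316087) = (342775 - 178*(-1 + 576 - 178))/(-408019) = (342775 - 178*397)*(-1/408019) = (342775 - 70666)*(-1/408019) = 272109*(-1/408019) = -272109/408019 ≈ -0.66690)
1/t = 1/(-272109/408019) = -408019/272109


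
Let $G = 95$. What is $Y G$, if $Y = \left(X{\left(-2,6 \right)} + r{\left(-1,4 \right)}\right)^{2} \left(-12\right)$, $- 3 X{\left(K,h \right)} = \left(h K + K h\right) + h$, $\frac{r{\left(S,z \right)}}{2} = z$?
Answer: $-223440$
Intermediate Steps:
$r{\left(S,z \right)} = 2 z$
$X{\left(K,h \right)} = - \frac{h}{3} - \frac{2 K h}{3}$ ($X{\left(K,h \right)} = - \frac{\left(h K + K h\right) + h}{3} = - \frac{\left(K h + K h\right) + h}{3} = - \frac{2 K h + h}{3} = - \frac{h + 2 K h}{3} = - \frac{h}{3} - \frac{2 K h}{3}$)
$Y = -2352$ ($Y = \left(\left(- \frac{1}{3}\right) 6 \left(1 + 2 \left(-2\right)\right) + 2 \cdot 4\right)^{2} \left(-12\right) = \left(\left(- \frac{1}{3}\right) 6 \left(1 - 4\right) + 8\right)^{2} \left(-12\right) = \left(\left(- \frac{1}{3}\right) 6 \left(-3\right) + 8\right)^{2} \left(-12\right) = \left(6 + 8\right)^{2} \left(-12\right) = 14^{2} \left(-12\right) = 196 \left(-12\right) = -2352$)
$Y G = \left(-2352\right) 95 = -223440$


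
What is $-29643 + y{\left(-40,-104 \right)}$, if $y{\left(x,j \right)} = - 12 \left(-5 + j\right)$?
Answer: $-28335$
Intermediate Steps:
$y{\left(x,j \right)} = 60 - 12 j$
$-29643 + y{\left(-40,-104 \right)} = -29643 + \left(60 - -1248\right) = -29643 + \left(60 + 1248\right) = -29643 + 1308 = -28335$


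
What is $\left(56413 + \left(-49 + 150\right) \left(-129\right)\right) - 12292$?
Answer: $31092$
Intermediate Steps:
$\left(56413 + \left(-49 + 150\right) \left(-129\right)\right) - 12292 = \left(56413 + 101 \left(-129\right)\right) - 12292 = \left(56413 - 13029\right) - 12292 = 43384 - 12292 = 31092$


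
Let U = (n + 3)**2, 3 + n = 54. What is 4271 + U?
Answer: 7187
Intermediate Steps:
n = 51 (n = -3 + 54 = 51)
U = 2916 (U = (51 + 3)**2 = 54**2 = 2916)
4271 + U = 4271 + 2916 = 7187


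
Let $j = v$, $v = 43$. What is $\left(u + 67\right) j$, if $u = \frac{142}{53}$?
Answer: $\frac{158799}{53} \approx 2996.2$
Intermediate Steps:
$j = 43$
$u = \frac{142}{53}$ ($u = 142 \cdot \frac{1}{53} = \frac{142}{53} \approx 2.6792$)
$\left(u + 67\right) j = \left(\frac{142}{53} + 67\right) 43 = \frac{3693}{53} \cdot 43 = \frac{158799}{53}$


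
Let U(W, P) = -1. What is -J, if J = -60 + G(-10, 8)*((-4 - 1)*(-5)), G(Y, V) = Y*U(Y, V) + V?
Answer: -390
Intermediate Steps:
G(Y, V) = V - Y (G(Y, V) = Y*(-1) + V = -Y + V = V - Y)
J = 390 (J = -60 + (8 - 1*(-10))*((-4 - 1)*(-5)) = -60 + (8 + 10)*(-5*(-5)) = -60 + 18*25 = -60 + 450 = 390)
-J = -1*390 = -390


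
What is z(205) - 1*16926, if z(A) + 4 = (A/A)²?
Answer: -16929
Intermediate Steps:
z(A) = -3 (z(A) = -4 + (A/A)² = -4 + 1² = -4 + 1 = -3)
z(205) - 1*16926 = -3 - 1*16926 = -3 - 16926 = -16929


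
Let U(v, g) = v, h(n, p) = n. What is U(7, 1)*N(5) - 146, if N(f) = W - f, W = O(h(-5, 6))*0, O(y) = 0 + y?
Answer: -181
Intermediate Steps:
O(y) = y
W = 0 (W = -5*0 = 0)
N(f) = -f (N(f) = 0 - f = -f)
U(7, 1)*N(5) - 146 = 7*(-1*5) - 146 = 7*(-5) - 146 = -35 - 146 = -181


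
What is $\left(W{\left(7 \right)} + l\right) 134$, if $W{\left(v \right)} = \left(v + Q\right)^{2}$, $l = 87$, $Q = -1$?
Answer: $16482$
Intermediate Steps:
$W{\left(v \right)} = \left(-1 + v\right)^{2}$ ($W{\left(v \right)} = \left(v - 1\right)^{2} = \left(-1 + v\right)^{2}$)
$\left(W{\left(7 \right)} + l\right) 134 = \left(\left(-1 + 7\right)^{2} + 87\right) 134 = \left(6^{2} + 87\right) 134 = \left(36 + 87\right) 134 = 123 \cdot 134 = 16482$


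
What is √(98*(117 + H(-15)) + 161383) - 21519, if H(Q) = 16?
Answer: -21519 + √174417 ≈ -21101.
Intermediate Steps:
√(98*(117 + H(-15)) + 161383) - 21519 = √(98*(117 + 16) + 161383) - 21519 = √(98*133 + 161383) - 21519 = √(13034 + 161383) - 21519 = √174417 - 21519 = -21519 + √174417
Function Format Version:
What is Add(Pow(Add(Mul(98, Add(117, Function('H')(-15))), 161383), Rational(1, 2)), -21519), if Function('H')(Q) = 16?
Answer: Add(-21519, Pow(174417, Rational(1, 2))) ≈ -21101.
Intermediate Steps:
Add(Pow(Add(Mul(98, Add(117, Function('H')(-15))), 161383), Rational(1, 2)), -21519) = Add(Pow(Add(Mul(98, Add(117, 16)), 161383), Rational(1, 2)), -21519) = Add(Pow(Add(Mul(98, 133), 161383), Rational(1, 2)), -21519) = Add(Pow(Add(13034, 161383), Rational(1, 2)), -21519) = Add(Pow(174417, Rational(1, 2)), -21519) = Add(-21519, Pow(174417, Rational(1, 2)))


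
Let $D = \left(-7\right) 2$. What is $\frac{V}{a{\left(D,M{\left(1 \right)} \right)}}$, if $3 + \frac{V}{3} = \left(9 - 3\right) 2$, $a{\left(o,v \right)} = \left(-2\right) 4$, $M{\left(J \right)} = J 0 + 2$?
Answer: $- \frac{27}{8} \approx -3.375$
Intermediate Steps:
$M{\left(J \right)} = 2$ ($M{\left(J \right)} = 0 + 2 = 2$)
$D = -14$
$a{\left(o,v \right)} = -8$
$V = 27$ ($V = -9 + 3 \left(9 - 3\right) 2 = -9 + 3 \cdot 6 \cdot 2 = -9 + 3 \cdot 12 = -9 + 36 = 27$)
$\frac{V}{a{\left(D,M{\left(1 \right)} \right)}} = \frac{27}{-8} = 27 \left(- \frac{1}{8}\right) = - \frac{27}{8}$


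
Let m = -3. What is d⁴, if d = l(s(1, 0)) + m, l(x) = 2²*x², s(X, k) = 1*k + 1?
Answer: 1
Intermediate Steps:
s(X, k) = 1 + k (s(X, k) = k + 1 = 1 + k)
l(x) = 4*x²
d = 1 (d = 4*(1 + 0)² - 3 = 4*1² - 3 = 4*1 - 3 = 4 - 3 = 1)
d⁴ = 1⁴ = 1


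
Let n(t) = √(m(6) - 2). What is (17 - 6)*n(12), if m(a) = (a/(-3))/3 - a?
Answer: 11*I*√78/3 ≈ 32.383*I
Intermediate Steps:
m(a) = -10*a/9 (m(a) = (a*(-⅓))*(⅓) - a = -a/3*(⅓) - a = -a/9 - a = -10*a/9)
n(t) = I*√78/3 (n(t) = √(-10/9*6 - 2) = √(-20/3 - 2) = √(-26/3) = I*√78/3)
(17 - 6)*n(12) = (17 - 6)*(I*√78/3) = 11*(I*√78/3) = 11*I*√78/3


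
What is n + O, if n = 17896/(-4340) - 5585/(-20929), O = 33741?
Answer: 766101870444/22707965 ≈ 33737.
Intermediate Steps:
n = -87576621/22707965 (n = 17896*(-1/4340) - 5585*(-1/20929) = -4474/1085 + 5585/20929 = -87576621/22707965 ≈ -3.8566)
n + O = -87576621/22707965 + 33741 = 766101870444/22707965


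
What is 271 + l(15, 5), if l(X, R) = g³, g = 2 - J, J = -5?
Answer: 614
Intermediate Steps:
g = 7 (g = 2 - 1*(-5) = 2 + 5 = 7)
l(X, R) = 343 (l(X, R) = 7³ = 343)
271 + l(15, 5) = 271 + 343 = 614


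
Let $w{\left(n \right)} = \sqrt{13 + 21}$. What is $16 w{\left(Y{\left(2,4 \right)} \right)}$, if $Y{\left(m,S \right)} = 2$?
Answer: $16 \sqrt{34} \approx 93.295$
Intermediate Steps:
$w{\left(n \right)} = \sqrt{34}$
$16 w{\left(Y{\left(2,4 \right)} \right)} = 16 \sqrt{34}$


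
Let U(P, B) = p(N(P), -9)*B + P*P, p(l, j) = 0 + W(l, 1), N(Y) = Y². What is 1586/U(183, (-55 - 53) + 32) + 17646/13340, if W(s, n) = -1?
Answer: 61344523/44775710 ≈ 1.3700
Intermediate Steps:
p(l, j) = -1 (p(l, j) = 0 - 1 = -1)
U(P, B) = P² - B (U(P, B) = -B + P*P = -B + P² = P² - B)
1586/U(183, (-55 - 53) + 32) + 17646/13340 = 1586/(183² - ((-55 - 53) + 32)) + 17646/13340 = 1586/(33489 - (-108 + 32)) + 17646*(1/13340) = 1586/(33489 - 1*(-76)) + 8823/6670 = 1586/(33489 + 76) + 8823/6670 = 1586/33565 + 8823/6670 = 61344523/44775710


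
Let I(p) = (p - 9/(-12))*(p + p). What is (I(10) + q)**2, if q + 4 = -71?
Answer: 19600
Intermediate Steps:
q = -75 (q = -4 - 71 = -75)
I(p) = 2*p*(3/4 + p) (I(p) = (p - 9*(-1/12))*(2*p) = (p + 3/4)*(2*p) = (3/4 + p)*(2*p) = 2*p*(3/4 + p))
(I(10) + q)**2 = ((1/2)*10*(3 + 4*10) - 75)**2 = ((1/2)*10*(3 + 40) - 75)**2 = ((1/2)*10*43 - 75)**2 = (215 - 75)**2 = 140**2 = 19600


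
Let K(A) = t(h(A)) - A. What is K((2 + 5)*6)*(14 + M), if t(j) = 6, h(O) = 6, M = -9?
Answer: -180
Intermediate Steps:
K(A) = 6 - A
K((2 + 5)*6)*(14 + M) = (6 - (2 + 5)*6)*(14 - 9) = (6 - 7*6)*5 = (6 - 1*42)*5 = (6 - 42)*5 = -36*5 = -180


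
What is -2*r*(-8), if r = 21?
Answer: 336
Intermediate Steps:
-2*r*(-8) = -2*21*(-8) = -42*(-8) = 336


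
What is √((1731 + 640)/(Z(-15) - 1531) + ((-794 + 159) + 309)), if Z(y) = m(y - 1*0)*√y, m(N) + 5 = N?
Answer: √((-501477 - 6520*I*√15)/(1531 + 20*I*√15)) ≈ 0.0022 + 18.098*I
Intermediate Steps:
m(N) = -5 + N
Z(y) = √y*(-5 + y) (Z(y) = (-5 + (y - 1*0))*√y = (-5 + (y + 0))*√y = (-5 + y)*√y = √y*(-5 + y))
√((1731 + 640)/(Z(-15) - 1531) + ((-794 + 159) + 309)) = √((1731 + 640)/(√(-15)*(-5 - 15) - 1531) + ((-794 + 159) + 309)) = √(2371/((I*√15)*(-20) - 1531) + (-635 + 309)) = √(2371/(-20*I*√15 - 1531) - 326) = √(2371/(-1531 - 20*I*√15) - 326) = √(-326 + 2371/(-1531 - 20*I*√15))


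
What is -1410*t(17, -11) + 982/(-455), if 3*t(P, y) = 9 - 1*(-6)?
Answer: -3208732/455 ≈ -7052.2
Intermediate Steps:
t(P, y) = 5 (t(P, y) = (9 - 1*(-6))/3 = (9 + 6)/3 = (1/3)*15 = 5)
-1410*t(17, -11) + 982/(-455) = -1410*5 + 982/(-455) = -7050 + 982*(-1/455) = -7050 - 982/455 = -3208732/455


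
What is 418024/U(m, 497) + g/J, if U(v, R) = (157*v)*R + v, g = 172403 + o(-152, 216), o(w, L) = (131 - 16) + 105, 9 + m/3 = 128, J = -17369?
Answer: -218247645067/21992872545 ≈ -9.9236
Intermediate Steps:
m = 357 (m = -27 + 3*128 = -27 + 384 = 357)
o(w, L) = 220 (o(w, L) = 115 + 105 = 220)
g = 172623 (g = 172403 + 220 = 172623)
U(v, R) = v + 157*R*v (U(v, R) = 157*R*v + v = v + 157*R*v)
418024/U(m, 497) + g/J = 418024/((357*(1 + 157*497))) + 172623/(-17369) = 418024/((357*(1 + 78029))) + 172623*(-1/17369) = 418024/((357*78030)) - 15693/1579 = 418024/27856710 - 15693/1579 = 418024*(1/27856710) - 15693/1579 = 209012/13928355 - 15693/1579 = -218247645067/21992872545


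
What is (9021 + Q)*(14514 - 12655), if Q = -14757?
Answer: -10663224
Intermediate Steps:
(9021 + Q)*(14514 - 12655) = (9021 - 14757)*(14514 - 12655) = -5736*1859 = -10663224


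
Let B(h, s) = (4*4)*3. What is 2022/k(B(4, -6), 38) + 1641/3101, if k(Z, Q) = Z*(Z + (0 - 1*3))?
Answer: 1635797/1116360 ≈ 1.4653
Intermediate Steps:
B(h, s) = 48 (B(h, s) = 16*3 = 48)
k(Z, Q) = Z*(-3 + Z) (k(Z, Q) = Z*(Z + (0 - 3)) = Z*(Z - 3) = Z*(-3 + Z))
2022/k(B(4, -6), 38) + 1641/3101 = 2022/((48*(-3 + 48))) + 1641/3101 = 2022/((48*45)) + 1641*(1/3101) = 2022/2160 + 1641/3101 = 2022*(1/2160) + 1641/3101 = 337/360 + 1641/3101 = 1635797/1116360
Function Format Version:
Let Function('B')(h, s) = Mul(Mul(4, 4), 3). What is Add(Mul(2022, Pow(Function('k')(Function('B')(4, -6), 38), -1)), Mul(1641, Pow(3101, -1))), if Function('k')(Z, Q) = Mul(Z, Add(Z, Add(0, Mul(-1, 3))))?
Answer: Rational(1635797, 1116360) ≈ 1.4653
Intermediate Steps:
Function('B')(h, s) = 48 (Function('B')(h, s) = Mul(16, 3) = 48)
Function('k')(Z, Q) = Mul(Z, Add(-3, Z)) (Function('k')(Z, Q) = Mul(Z, Add(Z, Add(0, -3))) = Mul(Z, Add(Z, -3)) = Mul(Z, Add(-3, Z)))
Add(Mul(2022, Pow(Function('k')(Function('B')(4, -6), 38), -1)), Mul(1641, Pow(3101, -1))) = Add(Mul(2022, Pow(Mul(48, Add(-3, 48)), -1)), Mul(1641, Pow(3101, -1))) = Add(Mul(2022, Pow(Mul(48, 45), -1)), Mul(1641, Rational(1, 3101))) = Add(Mul(2022, Pow(2160, -1)), Rational(1641, 3101)) = Add(Mul(2022, Rational(1, 2160)), Rational(1641, 3101)) = Add(Rational(337, 360), Rational(1641, 3101)) = Rational(1635797, 1116360)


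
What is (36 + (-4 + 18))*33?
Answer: 1650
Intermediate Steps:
(36 + (-4 + 18))*33 = (36 + 14)*33 = 50*33 = 1650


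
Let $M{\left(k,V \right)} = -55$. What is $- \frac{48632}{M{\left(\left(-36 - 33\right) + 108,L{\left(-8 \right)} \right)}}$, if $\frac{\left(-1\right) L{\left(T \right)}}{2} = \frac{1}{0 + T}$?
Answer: $\frac{48632}{55} \approx 884.22$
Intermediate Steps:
$L{\left(T \right)} = - \frac{2}{T}$ ($L{\left(T \right)} = - \frac{2}{0 + T} = - \frac{2}{T}$)
$- \frac{48632}{M{\left(\left(-36 - 33\right) + 108,L{\left(-8 \right)} \right)}} = - \frac{48632}{-55} = \left(-48632\right) \left(- \frac{1}{55}\right) = \frac{48632}{55}$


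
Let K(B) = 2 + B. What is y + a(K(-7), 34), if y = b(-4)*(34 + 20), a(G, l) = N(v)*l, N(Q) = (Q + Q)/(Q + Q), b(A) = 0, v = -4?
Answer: 34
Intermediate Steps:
N(Q) = 1 (N(Q) = (2*Q)/((2*Q)) = (2*Q)*(1/(2*Q)) = 1)
a(G, l) = l (a(G, l) = 1*l = l)
y = 0 (y = 0*(34 + 20) = 0*54 = 0)
y + a(K(-7), 34) = 0 + 34 = 34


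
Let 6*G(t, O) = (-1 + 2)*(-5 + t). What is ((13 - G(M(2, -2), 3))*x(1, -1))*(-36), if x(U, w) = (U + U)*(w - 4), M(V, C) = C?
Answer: 5100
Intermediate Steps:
G(t, O) = -⅚ + t/6 (G(t, O) = ((-1 + 2)*(-5 + t))/6 = (1*(-5 + t))/6 = (-5 + t)/6 = -⅚ + t/6)
x(U, w) = 2*U*(-4 + w) (x(U, w) = (2*U)*(-4 + w) = 2*U*(-4 + w))
((13 - G(M(2, -2), 3))*x(1, -1))*(-36) = ((13 - (-⅚ + (⅙)*(-2)))*(2*1*(-4 - 1)))*(-36) = ((13 - (-⅚ - ⅓))*(2*1*(-5)))*(-36) = ((13 - 1*(-7/6))*(-10))*(-36) = ((13 + 7/6)*(-10))*(-36) = ((85/6)*(-10))*(-36) = -425/3*(-36) = 5100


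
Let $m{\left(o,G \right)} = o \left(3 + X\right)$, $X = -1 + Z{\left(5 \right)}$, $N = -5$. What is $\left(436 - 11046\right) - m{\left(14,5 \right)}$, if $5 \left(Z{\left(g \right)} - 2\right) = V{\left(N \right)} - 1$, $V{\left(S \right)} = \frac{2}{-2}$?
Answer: $- \frac{53302}{5} \approx -10660.0$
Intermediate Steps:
$V{\left(S \right)} = -1$ ($V{\left(S \right)} = 2 \left(- \frac{1}{2}\right) = -1$)
$Z{\left(g \right)} = \frac{8}{5}$ ($Z{\left(g \right)} = 2 + \frac{-1 - 1}{5} = 2 + \frac{1}{5} \left(-2\right) = 2 - \frac{2}{5} = \frac{8}{5}$)
$X = \frac{3}{5}$ ($X = -1 + \frac{8}{5} = \frac{3}{5} \approx 0.6$)
$m{\left(o,G \right)} = \frac{18 o}{5}$ ($m{\left(o,G \right)} = o \left(3 + \frac{3}{5}\right) = o \frac{18}{5} = \frac{18 o}{5}$)
$\left(436 - 11046\right) - m{\left(14,5 \right)} = \left(436 - 11046\right) - \frac{18}{5} \cdot 14 = -10610 - \frac{252}{5} = - \frac{53302}{5}$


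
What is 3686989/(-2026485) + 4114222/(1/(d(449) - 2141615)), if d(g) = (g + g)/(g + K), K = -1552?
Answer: -19694646641407308318677/2235212955 ≈ -8.8111e+12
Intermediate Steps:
d(g) = 2*g/(-1552 + g) (d(g) = (g + g)/(g - 1552) = (2*g)/(-1552 + g) = 2*g/(-1552 + g))
3686989/(-2026485) + 4114222/(1/(d(449) - 2141615)) = 3686989/(-2026485) + 4114222/(1/(2*449/(-1552 + 449) - 2141615)) = 3686989*(-1/2026485) + 4114222/(1/(2*449/(-1103) - 2141615)) = -3686989/2026485 + 4114222/(1/(2*449*(-1/1103) - 2141615)) = -3686989/2026485 + 4114222/(1/(-898/1103 - 2141615)) = -3686989/2026485 + 4114222/(1/(-2362202243/1103)) = -3686989/2026485 + 4114222/(-1103/2362202243) = -3686989/2026485 + 4114222*(-2362202243/1103) = -3686989/2026485 - 9718624436599946/1103 = -19694646641407308318677/2235212955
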